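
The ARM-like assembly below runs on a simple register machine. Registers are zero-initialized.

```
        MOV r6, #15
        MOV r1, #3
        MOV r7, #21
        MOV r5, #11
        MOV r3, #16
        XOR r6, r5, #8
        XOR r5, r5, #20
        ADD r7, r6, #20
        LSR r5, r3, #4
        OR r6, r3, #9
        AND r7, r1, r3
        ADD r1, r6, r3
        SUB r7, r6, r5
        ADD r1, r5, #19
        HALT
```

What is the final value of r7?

r6=15
r1=3
r7=21
r5=11
r3=16
r6=11^8=3
r5=11^20=31
r7=3+20=23
r5=16>>4=1
r6=16|9=25
r7=3&16=0
r1=25+16=41
r7=25-1=24
r1=1+19=20
halt.

24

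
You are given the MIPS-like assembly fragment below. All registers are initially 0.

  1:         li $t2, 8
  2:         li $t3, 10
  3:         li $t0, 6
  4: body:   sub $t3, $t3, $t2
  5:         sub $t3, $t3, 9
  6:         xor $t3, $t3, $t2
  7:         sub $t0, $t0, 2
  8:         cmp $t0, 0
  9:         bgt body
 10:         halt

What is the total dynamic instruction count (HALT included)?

li $t2, 8 → $t2=8
li $t3, 10 → $t3=10
li $t0, 6 → $t0=6
sub $t3, $t3, $t2 → $t3=10-8=2
sub $t3, $t3, 9 → $t3=2-9=-7
xor $t3, $t3, $t2 → $t3=(-7)^8=-15
sub $t0, $t0, 2 → $t0=6-2=4
cmp $t0, 0  (cmp 4,0)
bgt body: taken
sub $t3, $t3, $t2 → $t3=(-15)-8=-23
sub $t3, $t3, 9 → $t3=(-23)-9=-32
xor $t3, $t3, $t2 → $t3=(-32)^8=-24
sub $t0, $t0, 2 → $t0=4-2=2
cmp $t0, 0  (cmp 2,0)
bgt body: taken
sub $t3, $t3, $t2 → $t3=(-24)-8=-32
sub $t3, $t3, 9 → $t3=(-32)-9=-41
xor $t3, $t3, $t2 → $t3=(-41)^8=-33
sub $t0, $t0, 2 → $t0=2-2=0
cmp $t0, 0  (cmp 0,0)
bgt body: not taken
halt.
Total executed instructions: 22.

22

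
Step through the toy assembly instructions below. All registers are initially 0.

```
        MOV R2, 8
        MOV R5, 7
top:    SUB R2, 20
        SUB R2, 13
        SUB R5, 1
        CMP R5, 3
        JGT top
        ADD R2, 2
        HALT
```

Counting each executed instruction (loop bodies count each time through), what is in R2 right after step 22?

-124

after MOV R2, 8: R2=8
after MOV R5, 7: R5=7
after SUB R2, 20: R2=8-20=-12
after SUB R2, 13: R2=(-12)-13=-25
after SUB R5, 1: R5=7-1=6
CMP R5, 3  (cmp 6,3)
JGT top: taken
after SUB R2, 20: R2=(-25)-20=-45
after SUB R2, 13: R2=(-45)-13=-58
after SUB R5, 1: R5=6-1=5
CMP R5, 3  (cmp 5,3)
JGT top: taken
after SUB R2, 20: R2=(-58)-20=-78
after SUB R2, 13: R2=(-78)-13=-91
after SUB R5, 1: R5=5-1=4
CMP R5, 3  (cmp 4,3)
JGT top: taken
after SUB R2, 20: R2=(-91)-20=-111
after SUB R2, 13: R2=(-111)-13=-124
after SUB R5, 1: R5=4-1=3
CMP R5, 3  (cmp 3,3)
JGT top: not taken
After step 22: R2 = -124.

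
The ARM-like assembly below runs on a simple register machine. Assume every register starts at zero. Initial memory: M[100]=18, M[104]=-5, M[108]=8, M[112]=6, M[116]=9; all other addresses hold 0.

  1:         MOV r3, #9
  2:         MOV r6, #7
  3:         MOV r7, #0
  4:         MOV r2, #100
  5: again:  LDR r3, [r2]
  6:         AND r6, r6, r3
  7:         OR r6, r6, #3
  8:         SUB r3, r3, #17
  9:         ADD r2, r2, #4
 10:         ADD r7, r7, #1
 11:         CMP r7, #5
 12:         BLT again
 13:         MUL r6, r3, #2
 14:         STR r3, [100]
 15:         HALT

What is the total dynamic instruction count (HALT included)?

47

after MOV r3, #9: r3=9
after MOV r6, #7: r6=7
after MOV r7, #0: r7=0
after MOV r2, #100: r2=100
after LDR r3, [r2]: r3=M[100]=18
after AND r6, r6, r3: r6=7&18=2
after OR r6, r6, #3: r6=2|3=3
after SUB r3, r3, #17: r3=18-17=1
after ADD r2, r2, #4: r2=100+4=104
after ADD r7, r7, #1: r7=0+1=1
CMP r7, #5  (cmp 1,5)
BLT again: taken
after LDR r3, [r2]: r3=M[104]=-5
after AND r6, r6, r3: r6=3&(-5)=3
after OR r6, r6, #3: r6=3|3=3
after SUB r3, r3, #17: r3=(-5)-17=-22
after ADD r2, r2, #4: r2=104+4=108
after ADD r7, r7, #1: r7=1+1=2
CMP r7, #5  (cmp 2,5)
BLT again: taken
after LDR r3, [r2]: r3=M[108]=8
after AND r6, r6, r3: r6=3&8=0
after OR r6, r6, #3: r6=0|3=3
after SUB r3, r3, #17: r3=8-17=-9
after ADD r2, r2, #4: r2=108+4=112
after ADD r7, r7, #1: r7=2+1=3
CMP r7, #5  (cmp 3,5)
BLT again: taken
after LDR r3, [r2]: r3=M[112]=6
after AND r6, r6, r3: r6=3&6=2
after OR r6, r6, #3: r6=2|3=3
after SUB r3, r3, #17: r3=6-17=-11
after ADD r2, r2, #4: r2=112+4=116
after ADD r7, r7, #1: r7=3+1=4
CMP r7, #5  (cmp 4,5)
BLT again: taken
after LDR r3, [r2]: r3=M[116]=9
after AND r6, r6, r3: r6=3&9=1
after OR r6, r6, #3: r6=1|3=3
after SUB r3, r3, #17: r3=9-17=-8
after ADD r2, r2, #4: r2=116+4=120
after ADD r7, r7, #1: r7=4+1=5
CMP r7, #5  (cmp 5,5)
BLT again: not taken
after MUL r6, r3, #2: r6=(-8)*2=-16
STR r3, [100] → M[100]=-8
halt.
Total executed instructions: 47.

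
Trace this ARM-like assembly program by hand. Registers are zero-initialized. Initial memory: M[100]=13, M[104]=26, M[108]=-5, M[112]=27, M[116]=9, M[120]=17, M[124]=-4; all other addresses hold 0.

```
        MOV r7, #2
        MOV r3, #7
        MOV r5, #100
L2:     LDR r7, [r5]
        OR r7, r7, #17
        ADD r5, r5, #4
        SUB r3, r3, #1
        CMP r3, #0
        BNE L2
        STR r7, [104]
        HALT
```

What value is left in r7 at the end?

MOV r7, #2 → r7=2
MOV r3, #7 → r3=7
MOV r5, #100 → r5=100
LDR r7, [r5] → r7=M[100]=13
OR r7, r7, #17 → r7=13|17=29
ADD r5, r5, #4 → r5=100+4=104
SUB r3, r3, #1 → r3=7-1=6
CMP r3, #0  (cmp 6,0)
BNE L2: taken
LDR r7, [r5] → r7=M[104]=26
OR r7, r7, #17 → r7=26|17=27
ADD r5, r5, #4 → r5=104+4=108
SUB r3, r3, #1 → r3=6-1=5
CMP r3, #0  (cmp 5,0)
BNE L2: taken
LDR r7, [r5] → r7=M[108]=-5
OR r7, r7, #17 → r7=(-5)|17=-5
ADD r5, r5, #4 → r5=108+4=112
SUB r3, r3, #1 → r3=5-1=4
CMP r3, #0  (cmp 4,0)
BNE L2: taken
LDR r7, [r5] → r7=M[112]=27
OR r7, r7, #17 → r7=27|17=27
ADD r5, r5, #4 → r5=112+4=116
SUB r3, r3, #1 → r3=4-1=3
CMP r3, #0  (cmp 3,0)
BNE L2: taken
LDR r7, [r5] → r7=M[116]=9
OR r7, r7, #17 → r7=9|17=25
ADD r5, r5, #4 → r5=116+4=120
SUB r3, r3, #1 → r3=3-1=2
CMP r3, #0  (cmp 2,0)
BNE L2: taken
LDR r7, [r5] → r7=M[120]=17
OR r7, r7, #17 → r7=17|17=17
ADD r5, r5, #4 → r5=120+4=124
SUB r3, r3, #1 → r3=2-1=1
CMP r3, #0  (cmp 1,0)
BNE L2: taken
LDR r7, [r5] → r7=M[124]=-4
OR r7, r7, #17 → r7=(-4)|17=-3
ADD r5, r5, #4 → r5=124+4=128
SUB r3, r3, #1 → r3=1-1=0
CMP r3, #0  (cmp 0,0)
BNE L2: not taken
STR r7, [104] → M[104]=-3
halt.

-3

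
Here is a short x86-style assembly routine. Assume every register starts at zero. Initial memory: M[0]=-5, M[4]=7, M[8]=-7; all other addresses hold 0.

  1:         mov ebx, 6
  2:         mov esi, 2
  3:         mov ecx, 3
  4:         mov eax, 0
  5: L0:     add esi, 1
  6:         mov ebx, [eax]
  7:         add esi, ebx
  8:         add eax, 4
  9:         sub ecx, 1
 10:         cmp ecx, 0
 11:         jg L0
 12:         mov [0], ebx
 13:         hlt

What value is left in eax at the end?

12

mov ebx, 6 → ebx=6
mov esi, 2 → esi=2
mov ecx, 3 → ecx=3
mov eax, 0 → eax=0
add esi, 1 → esi=2+1=3
mov ebx, [eax] → ebx=M[0]=-5
add esi, ebx → esi=3+(-5)=-2
add eax, 4 → eax=0+4=4
sub ecx, 1 → ecx=3-1=2
cmp ecx, 0  (cmp 2,0)
jg L0: taken
add esi, 1 → esi=(-2)+1=-1
mov ebx, [eax] → ebx=M[4]=7
add esi, ebx → esi=(-1)+7=6
add eax, 4 → eax=4+4=8
sub ecx, 1 → ecx=2-1=1
cmp ecx, 0  (cmp 1,0)
jg L0: taken
add esi, 1 → esi=6+1=7
mov ebx, [eax] → ebx=M[8]=-7
add esi, ebx → esi=7+(-7)=0
add eax, 4 → eax=8+4=12
sub ecx, 1 → ecx=1-1=0
cmp ecx, 0  (cmp 0,0)
jg L0: not taken
mov [0], ebx → M[0]=-7
halt.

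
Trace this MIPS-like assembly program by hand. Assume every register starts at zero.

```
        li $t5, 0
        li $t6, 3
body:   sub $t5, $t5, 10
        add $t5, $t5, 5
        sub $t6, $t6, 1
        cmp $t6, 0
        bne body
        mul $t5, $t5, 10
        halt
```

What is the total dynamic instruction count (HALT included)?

19

li $t5, 0 → $t5=0
li $t6, 3 → $t6=3
sub $t5, $t5, 10 → $t5=0-10=-10
add $t5, $t5, 5 → $t5=(-10)+5=-5
sub $t6, $t6, 1 → $t6=3-1=2
cmp $t6, 0  (cmp 2,0)
bne body: taken
sub $t5, $t5, 10 → $t5=(-5)-10=-15
add $t5, $t5, 5 → $t5=(-15)+5=-10
sub $t6, $t6, 1 → $t6=2-1=1
cmp $t6, 0  (cmp 1,0)
bne body: taken
sub $t5, $t5, 10 → $t5=(-10)-10=-20
add $t5, $t5, 5 → $t5=(-20)+5=-15
sub $t6, $t6, 1 → $t6=1-1=0
cmp $t6, 0  (cmp 0,0)
bne body: not taken
mul $t5, $t5, 10 → $t5=(-15)*10=-150
halt.
Total executed instructions: 19.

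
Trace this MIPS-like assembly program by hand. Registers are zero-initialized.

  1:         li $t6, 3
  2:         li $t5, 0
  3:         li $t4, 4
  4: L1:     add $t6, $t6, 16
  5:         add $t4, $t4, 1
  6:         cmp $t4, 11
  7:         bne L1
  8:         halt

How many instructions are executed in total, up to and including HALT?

32

after li $t6, 3: $t6=3
after li $t5, 0: $t5=0
after li $t4, 4: $t4=4
after add $t6, $t6, 16: $t6=3+16=19
after add $t4, $t4, 1: $t4=4+1=5
cmp $t4, 11  (cmp 5,11)
bne L1: taken
after add $t6, $t6, 16: $t6=19+16=35
after add $t4, $t4, 1: $t4=5+1=6
cmp $t4, 11  (cmp 6,11)
bne L1: taken
after add $t6, $t6, 16: $t6=35+16=51
after add $t4, $t4, 1: $t4=6+1=7
cmp $t4, 11  (cmp 7,11)
bne L1: taken
after add $t6, $t6, 16: $t6=51+16=67
after add $t4, $t4, 1: $t4=7+1=8
cmp $t4, 11  (cmp 8,11)
bne L1: taken
after add $t6, $t6, 16: $t6=67+16=83
after add $t4, $t4, 1: $t4=8+1=9
cmp $t4, 11  (cmp 9,11)
bne L1: taken
after add $t6, $t6, 16: $t6=83+16=99
after add $t4, $t4, 1: $t4=9+1=10
cmp $t4, 11  (cmp 10,11)
bne L1: taken
after add $t6, $t6, 16: $t6=99+16=115
after add $t4, $t4, 1: $t4=10+1=11
cmp $t4, 11  (cmp 11,11)
bne L1: not taken
halt.
Total executed instructions: 32.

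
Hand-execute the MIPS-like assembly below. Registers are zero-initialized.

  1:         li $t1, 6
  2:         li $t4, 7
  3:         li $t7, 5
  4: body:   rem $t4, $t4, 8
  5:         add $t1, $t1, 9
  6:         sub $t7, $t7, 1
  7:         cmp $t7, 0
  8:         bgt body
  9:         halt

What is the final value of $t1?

51

after li $t1, 6: $t1=6
after li $t4, 7: $t4=7
after li $t7, 5: $t7=5
after rem $t4, $t4, 8: $t4=7%8=7
after add $t1, $t1, 9: $t1=6+9=15
after sub $t7, $t7, 1: $t7=5-1=4
cmp $t7, 0  (cmp 4,0)
bgt body: taken
after rem $t4, $t4, 8: $t4=7%8=7
after add $t1, $t1, 9: $t1=15+9=24
after sub $t7, $t7, 1: $t7=4-1=3
cmp $t7, 0  (cmp 3,0)
bgt body: taken
after rem $t4, $t4, 8: $t4=7%8=7
after add $t1, $t1, 9: $t1=24+9=33
after sub $t7, $t7, 1: $t7=3-1=2
cmp $t7, 0  (cmp 2,0)
bgt body: taken
after rem $t4, $t4, 8: $t4=7%8=7
after add $t1, $t1, 9: $t1=33+9=42
after sub $t7, $t7, 1: $t7=2-1=1
cmp $t7, 0  (cmp 1,0)
bgt body: taken
after rem $t4, $t4, 8: $t4=7%8=7
after add $t1, $t1, 9: $t1=42+9=51
after sub $t7, $t7, 1: $t7=1-1=0
cmp $t7, 0  (cmp 0,0)
bgt body: not taken
halt.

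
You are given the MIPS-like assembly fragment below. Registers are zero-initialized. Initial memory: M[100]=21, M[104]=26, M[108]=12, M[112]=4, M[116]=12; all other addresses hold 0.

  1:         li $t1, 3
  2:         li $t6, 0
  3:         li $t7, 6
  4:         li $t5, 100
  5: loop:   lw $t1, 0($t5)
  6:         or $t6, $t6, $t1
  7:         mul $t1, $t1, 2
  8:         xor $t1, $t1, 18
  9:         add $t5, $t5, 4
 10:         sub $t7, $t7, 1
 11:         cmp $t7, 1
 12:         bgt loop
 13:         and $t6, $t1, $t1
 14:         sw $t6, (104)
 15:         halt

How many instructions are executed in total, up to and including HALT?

47

after li $t1, 3: $t1=3
after li $t6, 0: $t6=0
after li $t7, 6: $t7=6
after li $t5, 100: $t5=100
after lw $t1, 0($t5): $t1=M[100]=21
after or $t6, $t6, $t1: $t6=0|21=21
after mul $t1, $t1, 2: $t1=21*2=42
after xor $t1, $t1, 18: $t1=42^18=56
after add $t5, $t5, 4: $t5=100+4=104
after sub $t7, $t7, 1: $t7=6-1=5
cmp $t7, 1  (cmp 5,1)
bgt loop: taken
after lw $t1, 0($t5): $t1=M[104]=26
after or $t6, $t6, $t1: $t6=21|26=31
after mul $t1, $t1, 2: $t1=26*2=52
after xor $t1, $t1, 18: $t1=52^18=38
after add $t5, $t5, 4: $t5=104+4=108
after sub $t7, $t7, 1: $t7=5-1=4
cmp $t7, 1  (cmp 4,1)
bgt loop: taken
after lw $t1, 0($t5): $t1=M[108]=12
after or $t6, $t6, $t1: $t6=31|12=31
after mul $t1, $t1, 2: $t1=12*2=24
after xor $t1, $t1, 18: $t1=24^18=10
after add $t5, $t5, 4: $t5=108+4=112
after sub $t7, $t7, 1: $t7=4-1=3
cmp $t7, 1  (cmp 3,1)
bgt loop: taken
after lw $t1, 0($t5): $t1=M[112]=4
after or $t6, $t6, $t1: $t6=31|4=31
after mul $t1, $t1, 2: $t1=4*2=8
after xor $t1, $t1, 18: $t1=8^18=26
after add $t5, $t5, 4: $t5=112+4=116
after sub $t7, $t7, 1: $t7=3-1=2
cmp $t7, 1  (cmp 2,1)
bgt loop: taken
after lw $t1, 0($t5): $t1=M[116]=12
after or $t6, $t6, $t1: $t6=31|12=31
after mul $t1, $t1, 2: $t1=12*2=24
after xor $t1, $t1, 18: $t1=24^18=10
after add $t5, $t5, 4: $t5=116+4=120
after sub $t7, $t7, 1: $t7=2-1=1
cmp $t7, 1  (cmp 1,1)
bgt loop: not taken
after and $t6, $t1, $t1: $t6=10&10=10
sw $t6, (104) → M[104]=10
halt.
Total executed instructions: 47.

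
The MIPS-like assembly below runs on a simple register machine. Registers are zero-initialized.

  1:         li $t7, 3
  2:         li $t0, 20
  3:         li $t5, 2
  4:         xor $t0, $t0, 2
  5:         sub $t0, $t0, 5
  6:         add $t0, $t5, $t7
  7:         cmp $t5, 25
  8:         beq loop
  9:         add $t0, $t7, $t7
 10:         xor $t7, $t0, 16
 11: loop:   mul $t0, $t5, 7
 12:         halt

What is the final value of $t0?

after li $t7, 3: $t7=3
after li $t0, 20: $t0=20
after li $t5, 2: $t5=2
after xor $t0, $t0, 2: $t0=20^2=22
after sub $t0, $t0, 5: $t0=22-5=17
after add $t0, $t5, $t7: $t0=2+3=5
cmp $t5, 25  (cmp 2,25)
beq loop: not taken
after add $t0, $t7, $t7: $t0=3+3=6
after xor $t7, $t0, 16: $t7=6^16=22
after mul $t0, $t5, 7: $t0=2*7=14
halt.

14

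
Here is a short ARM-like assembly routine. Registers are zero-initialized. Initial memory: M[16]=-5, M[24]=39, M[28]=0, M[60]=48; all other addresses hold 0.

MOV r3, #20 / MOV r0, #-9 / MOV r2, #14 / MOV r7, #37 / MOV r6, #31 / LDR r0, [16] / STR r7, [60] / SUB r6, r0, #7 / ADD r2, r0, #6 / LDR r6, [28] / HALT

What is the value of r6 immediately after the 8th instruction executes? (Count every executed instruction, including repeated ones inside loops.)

-12

MOV r3, #20 → r3=20
MOV r0, #-9 → r0=-9
MOV r2, #14 → r2=14
MOV r7, #37 → r7=37
MOV r6, #31 → r6=31
LDR r0, [16] → r0=M[16]=-5
STR r7, [60] → M[60]=37
SUB r6, r0, #7 → r6=(-5)-7=-12
After step 8: r6 = -12.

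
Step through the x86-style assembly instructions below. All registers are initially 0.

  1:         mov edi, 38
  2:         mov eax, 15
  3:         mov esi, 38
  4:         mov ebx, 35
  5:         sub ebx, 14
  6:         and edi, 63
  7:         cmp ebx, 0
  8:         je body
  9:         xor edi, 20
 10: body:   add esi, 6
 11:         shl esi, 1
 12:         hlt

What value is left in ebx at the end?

after mov edi, 38: edi=38
after mov eax, 15: eax=15
after mov esi, 38: esi=38
after mov ebx, 35: ebx=35
after sub ebx, 14: ebx=35-14=21
after and edi, 63: edi=38&63=38
cmp ebx, 0  (cmp 21,0)
je body: not taken
after xor edi, 20: edi=38^20=50
after add esi, 6: esi=38+6=44
after shl esi, 1: esi=44<<1=88
halt.

21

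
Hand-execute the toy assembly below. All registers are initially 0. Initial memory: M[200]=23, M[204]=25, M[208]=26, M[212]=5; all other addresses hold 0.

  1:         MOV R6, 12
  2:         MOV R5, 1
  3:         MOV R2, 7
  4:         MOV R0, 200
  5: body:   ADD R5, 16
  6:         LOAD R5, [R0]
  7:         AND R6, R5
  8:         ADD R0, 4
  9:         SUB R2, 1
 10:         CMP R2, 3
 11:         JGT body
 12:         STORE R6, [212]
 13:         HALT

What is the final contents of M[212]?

after MOV R6, 12: R6=12
after MOV R5, 1: R5=1
after MOV R2, 7: R2=7
after MOV R0, 200: R0=200
after ADD R5, 16: R5=1+16=17
after LOAD R5, [R0]: R5=M[200]=23
after AND R6, R5: R6=12&23=4
after ADD R0, 4: R0=200+4=204
after SUB R2, 1: R2=7-1=6
CMP R2, 3  (cmp 6,3)
JGT body: taken
after ADD R5, 16: R5=23+16=39
after LOAD R5, [R0]: R5=M[204]=25
after AND R6, R5: R6=4&25=0
after ADD R0, 4: R0=204+4=208
after SUB R2, 1: R2=6-1=5
CMP R2, 3  (cmp 5,3)
JGT body: taken
after ADD R5, 16: R5=25+16=41
after LOAD R5, [R0]: R5=M[208]=26
after AND R6, R5: R6=0&26=0
after ADD R0, 4: R0=208+4=212
after SUB R2, 1: R2=5-1=4
CMP R2, 3  (cmp 4,3)
JGT body: taken
after ADD R5, 16: R5=26+16=42
after LOAD R5, [R0]: R5=M[212]=5
after AND R6, R5: R6=0&5=0
after ADD R0, 4: R0=212+4=216
after SUB R2, 1: R2=4-1=3
CMP R2, 3  (cmp 3,3)
JGT body: not taken
STORE R6, [212] → M[212]=0
halt.

0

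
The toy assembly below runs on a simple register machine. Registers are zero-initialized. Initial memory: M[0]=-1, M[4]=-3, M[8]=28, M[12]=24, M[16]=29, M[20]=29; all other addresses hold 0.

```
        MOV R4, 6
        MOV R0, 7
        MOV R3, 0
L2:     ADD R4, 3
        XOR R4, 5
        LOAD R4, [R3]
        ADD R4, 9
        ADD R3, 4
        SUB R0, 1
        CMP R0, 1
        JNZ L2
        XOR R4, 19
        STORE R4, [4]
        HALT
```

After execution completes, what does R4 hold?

R4=6
R0=7
R3=0
R4=6+3=9
R4=9^5=12
R4=M[0]=-1
R4=(-1)+9=8
R3=0+4=4
R0=7-1=6
CMP R0, 1  (cmp 6,1)
JNZ L2: taken
R4=8+3=11
R4=11^5=14
R4=M[4]=-3
R4=(-3)+9=6
R3=4+4=8
R0=6-1=5
CMP R0, 1  (cmp 5,1)
JNZ L2: taken
R4=6+3=9
R4=9^5=12
R4=M[8]=28
R4=28+9=37
R3=8+4=12
R0=5-1=4
CMP R0, 1  (cmp 4,1)
JNZ L2: taken
R4=37+3=40
R4=40^5=45
R4=M[12]=24
R4=24+9=33
R3=12+4=16
R0=4-1=3
CMP R0, 1  (cmp 3,1)
JNZ L2: taken
R4=33+3=36
R4=36^5=33
R4=M[16]=29
R4=29+9=38
R3=16+4=20
R0=3-1=2
CMP R0, 1  (cmp 2,1)
JNZ L2: taken
R4=38+3=41
R4=41^5=44
R4=M[20]=29
R4=29+9=38
R3=20+4=24
R0=2-1=1
CMP R0, 1  (cmp 1,1)
JNZ L2: not taken
R4=38^19=53
STORE R4, [4] → M[4]=53
halt.

53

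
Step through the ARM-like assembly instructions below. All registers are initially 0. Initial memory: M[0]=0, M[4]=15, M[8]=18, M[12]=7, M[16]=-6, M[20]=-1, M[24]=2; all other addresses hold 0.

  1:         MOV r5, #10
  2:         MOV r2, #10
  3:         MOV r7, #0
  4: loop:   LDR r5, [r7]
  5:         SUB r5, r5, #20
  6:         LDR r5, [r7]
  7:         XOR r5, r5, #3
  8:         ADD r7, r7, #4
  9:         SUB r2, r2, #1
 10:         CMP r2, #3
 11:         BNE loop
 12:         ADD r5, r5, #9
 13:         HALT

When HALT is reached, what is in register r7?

28

MOV r5, #10 → r5=10
MOV r2, #10 → r2=10
MOV r7, #0 → r7=0
LDR r5, [r7] → r5=M[0]=0
SUB r5, r5, #20 → r5=0-20=-20
LDR r5, [r7] → r5=M[0]=0
XOR r5, r5, #3 → r5=0^3=3
ADD r7, r7, #4 → r7=0+4=4
SUB r2, r2, #1 → r2=10-1=9
CMP r2, #3  (cmp 9,3)
BNE loop: taken
LDR r5, [r7] → r5=M[4]=15
SUB r5, r5, #20 → r5=15-20=-5
LDR r5, [r7] → r5=M[4]=15
XOR r5, r5, #3 → r5=15^3=12
ADD r7, r7, #4 → r7=4+4=8
SUB r2, r2, #1 → r2=9-1=8
CMP r2, #3  (cmp 8,3)
BNE loop: taken
LDR r5, [r7] → r5=M[8]=18
SUB r5, r5, #20 → r5=18-20=-2
LDR r5, [r7] → r5=M[8]=18
XOR r5, r5, #3 → r5=18^3=17
ADD r7, r7, #4 → r7=8+4=12
SUB r2, r2, #1 → r2=8-1=7
CMP r2, #3  (cmp 7,3)
BNE loop: taken
LDR r5, [r7] → r5=M[12]=7
SUB r5, r5, #20 → r5=7-20=-13
LDR r5, [r7] → r5=M[12]=7
XOR r5, r5, #3 → r5=7^3=4
ADD r7, r7, #4 → r7=12+4=16
SUB r2, r2, #1 → r2=7-1=6
CMP r2, #3  (cmp 6,3)
BNE loop: taken
LDR r5, [r7] → r5=M[16]=-6
SUB r5, r5, #20 → r5=(-6)-20=-26
LDR r5, [r7] → r5=M[16]=-6
XOR r5, r5, #3 → r5=(-6)^3=-7
ADD r7, r7, #4 → r7=16+4=20
SUB r2, r2, #1 → r2=6-1=5
CMP r2, #3  (cmp 5,3)
BNE loop: taken
LDR r5, [r7] → r5=M[20]=-1
SUB r5, r5, #20 → r5=(-1)-20=-21
LDR r5, [r7] → r5=M[20]=-1
XOR r5, r5, #3 → r5=(-1)^3=-4
ADD r7, r7, #4 → r7=20+4=24
SUB r2, r2, #1 → r2=5-1=4
CMP r2, #3  (cmp 4,3)
BNE loop: taken
LDR r5, [r7] → r5=M[24]=2
SUB r5, r5, #20 → r5=2-20=-18
LDR r5, [r7] → r5=M[24]=2
XOR r5, r5, #3 → r5=2^3=1
ADD r7, r7, #4 → r7=24+4=28
SUB r2, r2, #1 → r2=4-1=3
CMP r2, #3  (cmp 3,3)
BNE loop: not taken
ADD r5, r5, #9 → r5=1+9=10
halt.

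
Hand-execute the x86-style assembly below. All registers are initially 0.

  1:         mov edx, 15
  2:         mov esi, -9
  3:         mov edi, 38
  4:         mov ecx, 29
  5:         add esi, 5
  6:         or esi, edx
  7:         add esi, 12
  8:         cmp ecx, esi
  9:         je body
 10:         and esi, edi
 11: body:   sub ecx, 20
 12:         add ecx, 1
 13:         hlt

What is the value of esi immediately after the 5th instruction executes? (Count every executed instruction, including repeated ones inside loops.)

-4

mov edx, 15 → edx=15
mov esi, -9 → esi=-9
mov edi, 38 → edi=38
mov ecx, 29 → ecx=29
add esi, 5 → esi=(-9)+5=-4
After step 5: esi = -4.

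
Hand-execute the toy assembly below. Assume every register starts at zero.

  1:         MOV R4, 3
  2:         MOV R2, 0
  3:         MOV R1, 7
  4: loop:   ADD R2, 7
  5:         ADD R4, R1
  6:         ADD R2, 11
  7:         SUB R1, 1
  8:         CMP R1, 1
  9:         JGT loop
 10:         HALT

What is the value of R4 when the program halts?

30

after MOV R4, 3: R4=3
after MOV R2, 0: R2=0
after MOV R1, 7: R1=7
after ADD R2, 7: R2=0+7=7
after ADD R4, R1: R4=3+7=10
after ADD R2, 11: R2=7+11=18
after SUB R1, 1: R1=7-1=6
CMP R1, 1  (cmp 6,1)
JGT loop: taken
after ADD R2, 7: R2=18+7=25
after ADD R4, R1: R4=10+6=16
after ADD R2, 11: R2=25+11=36
after SUB R1, 1: R1=6-1=5
CMP R1, 1  (cmp 5,1)
JGT loop: taken
after ADD R2, 7: R2=36+7=43
after ADD R4, R1: R4=16+5=21
after ADD R2, 11: R2=43+11=54
after SUB R1, 1: R1=5-1=4
CMP R1, 1  (cmp 4,1)
JGT loop: taken
after ADD R2, 7: R2=54+7=61
after ADD R4, R1: R4=21+4=25
after ADD R2, 11: R2=61+11=72
after SUB R1, 1: R1=4-1=3
CMP R1, 1  (cmp 3,1)
JGT loop: taken
after ADD R2, 7: R2=72+7=79
after ADD R4, R1: R4=25+3=28
after ADD R2, 11: R2=79+11=90
after SUB R1, 1: R1=3-1=2
CMP R1, 1  (cmp 2,1)
JGT loop: taken
after ADD R2, 7: R2=90+7=97
after ADD R4, R1: R4=28+2=30
after ADD R2, 11: R2=97+11=108
after SUB R1, 1: R1=2-1=1
CMP R1, 1  (cmp 1,1)
JGT loop: not taken
halt.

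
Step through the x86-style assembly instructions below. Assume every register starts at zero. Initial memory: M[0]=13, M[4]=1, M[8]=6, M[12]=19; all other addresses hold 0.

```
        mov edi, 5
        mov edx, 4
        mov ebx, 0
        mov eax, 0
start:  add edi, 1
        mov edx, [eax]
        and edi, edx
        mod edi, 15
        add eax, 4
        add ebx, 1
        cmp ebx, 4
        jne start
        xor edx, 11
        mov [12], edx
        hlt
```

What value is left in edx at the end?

edi=5
edx=4
ebx=0
eax=0
edi=5+1=6
edx=M[0]=13
edi=6&13=4
edi=4%15=4
eax=0+4=4
ebx=0+1=1
cmp ebx, 4  (cmp 1,4)
jne start: taken
edi=4+1=5
edx=M[4]=1
edi=5&1=1
edi=1%15=1
eax=4+4=8
ebx=1+1=2
cmp ebx, 4  (cmp 2,4)
jne start: taken
edi=1+1=2
edx=M[8]=6
edi=2&6=2
edi=2%15=2
eax=8+4=12
ebx=2+1=3
cmp ebx, 4  (cmp 3,4)
jne start: taken
edi=2+1=3
edx=M[12]=19
edi=3&19=3
edi=3%15=3
eax=12+4=16
ebx=3+1=4
cmp ebx, 4  (cmp 4,4)
jne start: not taken
edx=19^11=24
mov [12], edx → M[12]=24
halt.

24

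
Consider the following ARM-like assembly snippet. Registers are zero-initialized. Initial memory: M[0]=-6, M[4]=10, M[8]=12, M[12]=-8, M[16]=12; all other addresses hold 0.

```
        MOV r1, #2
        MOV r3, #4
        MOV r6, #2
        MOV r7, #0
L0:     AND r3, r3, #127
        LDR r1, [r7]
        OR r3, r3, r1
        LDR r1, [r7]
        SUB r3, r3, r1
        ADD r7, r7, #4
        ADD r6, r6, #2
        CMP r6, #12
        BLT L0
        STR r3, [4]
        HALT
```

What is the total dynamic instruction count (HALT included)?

after MOV r1, #2: r1=2
after MOV r3, #4: r3=4
after MOV r6, #2: r6=2
after MOV r7, #0: r7=0
after AND r3, r3, #127: r3=4&127=4
after LDR r1, [r7]: r1=M[0]=-6
after OR r3, r3, r1: r3=4|(-6)=-2
after LDR r1, [r7]: r1=M[0]=-6
after SUB r3, r3, r1: r3=(-2)-(-6)=4
after ADD r7, r7, #4: r7=0+4=4
after ADD r6, r6, #2: r6=2+2=4
CMP r6, #12  (cmp 4,12)
BLT L0: taken
after AND r3, r3, #127: r3=4&127=4
after LDR r1, [r7]: r1=M[4]=10
after OR r3, r3, r1: r3=4|10=14
after LDR r1, [r7]: r1=M[4]=10
after SUB r3, r3, r1: r3=14-10=4
after ADD r7, r7, #4: r7=4+4=8
after ADD r6, r6, #2: r6=4+2=6
CMP r6, #12  (cmp 6,12)
BLT L0: taken
after AND r3, r3, #127: r3=4&127=4
after LDR r1, [r7]: r1=M[8]=12
after OR r3, r3, r1: r3=4|12=12
after LDR r1, [r7]: r1=M[8]=12
after SUB r3, r3, r1: r3=12-12=0
after ADD r7, r7, #4: r7=8+4=12
after ADD r6, r6, #2: r6=6+2=8
CMP r6, #12  (cmp 8,12)
BLT L0: taken
after AND r3, r3, #127: r3=0&127=0
after LDR r1, [r7]: r1=M[12]=-8
after OR r3, r3, r1: r3=0|(-8)=-8
after LDR r1, [r7]: r1=M[12]=-8
after SUB r3, r3, r1: r3=(-8)-(-8)=0
after ADD r7, r7, #4: r7=12+4=16
after ADD r6, r6, #2: r6=8+2=10
CMP r6, #12  (cmp 10,12)
BLT L0: taken
after AND r3, r3, #127: r3=0&127=0
after LDR r1, [r7]: r1=M[16]=12
after OR r3, r3, r1: r3=0|12=12
after LDR r1, [r7]: r1=M[16]=12
after SUB r3, r3, r1: r3=12-12=0
after ADD r7, r7, #4: r7=16+4=20
after ADD r6, r6, #2: r6=10+2=12
CMP r6, #12  (cmp 12,12)
BLT L0: not taken
STR r3, [4] → M[4]=0
halt.
Total executed instructions: 51.

51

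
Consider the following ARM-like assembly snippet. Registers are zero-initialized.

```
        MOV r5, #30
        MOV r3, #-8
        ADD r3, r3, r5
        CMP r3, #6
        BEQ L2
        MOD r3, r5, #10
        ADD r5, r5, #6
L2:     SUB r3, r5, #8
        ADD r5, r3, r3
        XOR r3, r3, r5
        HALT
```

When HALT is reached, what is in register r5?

56

MOV r5, #30 → r5=30
MOV r3, #-8 → r3=-8
ADD r3, r3, r5 → r3=(-8)+30=22
CMP r3, #6  (cmp 22,6)
BEQ L2: not taken
MOD r3, r5, #10 → r3=30%10=0
ADD r5, r5, #6 → r5=30+6=36
SUB r3, r5, #8 → r3=36-8=28
ADD r5, r3, r3 → r5=28+28=56
XOR r3, r3, r5 → r3=28^56=36
halt.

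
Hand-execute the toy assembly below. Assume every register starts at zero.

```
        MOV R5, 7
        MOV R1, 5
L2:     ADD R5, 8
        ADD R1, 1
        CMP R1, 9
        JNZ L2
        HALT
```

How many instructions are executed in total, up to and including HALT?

R5=7
R1=5
R5=7+8=15
R1=5+1=6
CMP R1, 9  (cmp 6,9)
JNZ L2: taken
R5=15+8=23
R1=6+1=7
CMP R1, 9  (cmp 7,9)
JNZ L2: taken
R5=23+8=31
R1=7+1=8
CMP R1, 9  (cmp 8,9)
JNZ L2: taken
R5=31+8=39
R1=8+1=9
CMP R1, 9  (cmp 9,9)
JNZ L2: not taken
halt.
Total executed instructions: 19.

19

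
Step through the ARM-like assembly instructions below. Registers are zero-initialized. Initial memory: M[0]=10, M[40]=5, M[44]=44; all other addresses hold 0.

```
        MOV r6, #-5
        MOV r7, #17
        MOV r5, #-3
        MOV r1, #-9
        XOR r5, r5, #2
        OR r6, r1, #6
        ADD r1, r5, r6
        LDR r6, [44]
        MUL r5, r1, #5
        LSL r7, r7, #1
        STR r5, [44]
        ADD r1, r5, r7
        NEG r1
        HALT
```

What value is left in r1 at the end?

MOV r6, #-5 → r6=-5
MOV r7, #17 → r7=17
MOV r5, #-3 → r5=-3
MOV r1, #-9 → r1=-9
XOR r5, r5, #2 → r5=(-3)^2=-1
OR r6, r1, #6 → r6=(-9)|6=-9
ADD r1, r5, r6 → r1=(-1)+(-9)=-10
LDR r6, [44] → r6=M[44]=44
MUL r5, r1, #5 → r5=(-10)*5=-50
LSL r7, r7, #1 → r7=17<<1=34
STR r5, [44] → M[44]=-50
ADD r1, r5, r7 → r1=(-50)+34=-16
NEG r1 → r1=-(-16)=16
halt.

16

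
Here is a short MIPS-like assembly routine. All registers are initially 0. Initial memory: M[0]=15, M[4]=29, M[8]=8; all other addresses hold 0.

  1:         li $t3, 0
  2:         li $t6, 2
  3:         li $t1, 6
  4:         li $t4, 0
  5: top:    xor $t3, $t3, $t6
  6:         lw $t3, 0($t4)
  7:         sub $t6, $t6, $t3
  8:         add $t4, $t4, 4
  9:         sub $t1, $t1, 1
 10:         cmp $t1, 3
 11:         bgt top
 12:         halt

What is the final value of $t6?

$t3=0
$t6=2
$t1=6
$t4=0
$t3=0^2=2
$t3=M[0]=15
$t6=2-15=-13
$t4=0+4=4
$t1=6-1=5
cmp $t1, 3  (cmp 5,3)
bgt top: taken
$t3=15^(-13)=-4
$t3=M[4]=29
$t6=(-13)-29=-42
$t4=4+4=8
$t1=5-1=4
cmp $t1, 3  (cmp 4,3)
bgt top: taken
$t3=29^(-42)=-53
$t3=M[8]=8
$t6=(-42)-8=-50
$t4=8+4=12
$t1=4-1=3
cmp $t1, 3  (cmp 3,3)
bgt top: not taken
halt.

-50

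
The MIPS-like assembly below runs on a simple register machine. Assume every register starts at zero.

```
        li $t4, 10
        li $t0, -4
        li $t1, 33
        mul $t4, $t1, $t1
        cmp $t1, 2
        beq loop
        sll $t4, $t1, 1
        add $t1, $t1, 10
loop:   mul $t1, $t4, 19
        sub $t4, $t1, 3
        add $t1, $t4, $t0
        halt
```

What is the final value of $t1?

1247

li $t4, 10 → $t4=10
li $t0, -4 → $t0=-4
li $t1, 33 → $t1=33
mul $t4, $t1, $t1 → $t4=33*33=1089
cmp $t1, 2  (cmp 33,2)
beq loop: not taken
sll $t4, $t1, 1 → $t4=33<<1=66
add $t1, $t1, 10 → $t1=33+10=43
mul $t1, $t4, 19 → $t1=66*19=1254
sub $t4, $t1, 3 → $t4=1254-3=1251
add $t1, $t4, $t0 → $t1=1251+(-4)=1247
halt.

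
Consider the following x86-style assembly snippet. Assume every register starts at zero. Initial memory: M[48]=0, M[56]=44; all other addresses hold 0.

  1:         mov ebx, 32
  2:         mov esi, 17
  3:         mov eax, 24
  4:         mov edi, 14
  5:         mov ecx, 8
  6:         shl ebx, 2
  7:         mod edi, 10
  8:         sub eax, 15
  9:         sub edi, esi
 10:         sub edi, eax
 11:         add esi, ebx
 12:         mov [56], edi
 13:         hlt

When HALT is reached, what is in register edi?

-22

mov ebx, 32 → ebx=32
mov esi, 17 → esi=17
mov eax, 24 → eax=24
mov edi, 14 → edi=14
mov ecx, 8 → ecx=8
shl ebx, 2 → ebx=32<<2=128
mod edi, 10 → edi=14%10=4
sub eax, 15 → eax=24-15=9
sub edi, esi → edi=4-17=-13
sub edi, eax → edi=(-13)-9=-22
add esi, ebx → esi=17+128=145
mov [56], edi → M[56]=-22
halt.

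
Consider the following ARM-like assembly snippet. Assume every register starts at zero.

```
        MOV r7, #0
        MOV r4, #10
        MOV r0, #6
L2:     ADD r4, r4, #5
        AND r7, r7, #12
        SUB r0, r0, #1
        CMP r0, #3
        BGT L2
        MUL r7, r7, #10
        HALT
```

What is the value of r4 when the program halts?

25

after MOV r7, #0: r7=0
after MOV r4, #10: r4=10
after MOV r0, #6: r0=6
after ADD r4, r4, #5: r4=10+5=15
after AND r7, r7, #12: r7=0&12=0
after SUB r0, r0, #1: r0=6-1=5
CMP r0, #3  (cmp 5,3)
BGT L2: taken
after ADD r4, r4, #5: r4=15+5=20
after AND r7, r7, #12: r7=0&12=0
after SUB r0, r0, #1: r0=5-1=4
CMP r0, #3  (cmp 4,3)
BGT L2: taken
after ADD r4, r4, #5: r4=20+5=25
after AND r7, r7, #12: r7=0&12=0
after SUB r0, r0, #1: r0=4-1=3
CMP r0, #3  (cmp 3,3)
BGT L2: not taken
after MUL r7, r7, #10: r7=0*10=0
halt.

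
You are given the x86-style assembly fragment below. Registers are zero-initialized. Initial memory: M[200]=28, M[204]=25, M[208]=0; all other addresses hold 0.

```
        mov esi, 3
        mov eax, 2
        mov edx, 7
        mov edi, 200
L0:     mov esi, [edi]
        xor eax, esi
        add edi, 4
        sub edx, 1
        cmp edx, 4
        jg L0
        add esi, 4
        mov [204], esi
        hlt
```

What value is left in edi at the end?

mov esi, 3 → esi=3
mov eax, 2 → eax=2
mov edx, 7 → edx=7
mov edi, 200 → edi=200
mov esi, [edi] → esi=M[200]=28
xor eax, esi → eax=2^28=30
add edi, 4 → edi=200+4=204
sub edx, 1 → edx=7-1=6
cmp edx, 4  (cmp 6,4)
jg L0: taken
mov esi, [edi] → esi=M[204]=25
xor eax, esi → eax=30^25=7
add edi, 4 → edi=204+4=208
sub edx, 1 → edx=6-1=5
cmp edx, 4  (cmp 5,4)
jg L0: taken
mov esi, [edi] → esi=M[208]=0
xor eax, esi → eax=7^0=7
add edi, 4 → edi=208+4=212
sub edx, 1 → edx=5-1=4
cmp edx, 4  (cmp 4,4)
jg L0: not taken
add esi, 4 → esi=0+4=4
mov [204], esi → M[204]=4
halt.

212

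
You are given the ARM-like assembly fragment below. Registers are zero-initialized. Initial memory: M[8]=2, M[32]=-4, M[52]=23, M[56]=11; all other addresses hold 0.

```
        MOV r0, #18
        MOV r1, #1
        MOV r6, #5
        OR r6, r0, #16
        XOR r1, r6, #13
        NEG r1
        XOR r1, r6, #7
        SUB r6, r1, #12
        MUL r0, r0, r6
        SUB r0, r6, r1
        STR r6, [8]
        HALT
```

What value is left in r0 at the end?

MOV r0, #18 → r0=18
MOV r1, #1 → r1=1
MOV r6, #5 → r6=5
OR r6, r0, #16 → r6=18|16=18
XOR r1, r6, #13 → r1=18^13=31
NEG r1 → r1=-(31)=-31
XOR r1, r6, #7 → r1=18^7=21
SUB r6, r1, #12 → r6=21-12=9
MUL r0, r0, r6 → r0=18*9=162
SUB r0, r6, r1 → r0=9-21=-12
STR r6, [8] → M[8]=9
halt.

-12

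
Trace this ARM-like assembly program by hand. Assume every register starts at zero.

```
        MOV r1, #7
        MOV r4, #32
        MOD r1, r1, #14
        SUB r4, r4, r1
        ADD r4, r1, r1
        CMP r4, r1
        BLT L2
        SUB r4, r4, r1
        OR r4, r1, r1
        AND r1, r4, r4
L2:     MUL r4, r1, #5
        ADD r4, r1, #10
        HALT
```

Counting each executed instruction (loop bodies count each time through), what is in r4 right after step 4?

25

MOV r1, #7 → r1=7
MOV r4, #32 → r4=32
MOD r1, r1, #14 → r1=7%14=7
SUB r4, r4, r1 → r4=32-7=25
After step 4: r4 = 25.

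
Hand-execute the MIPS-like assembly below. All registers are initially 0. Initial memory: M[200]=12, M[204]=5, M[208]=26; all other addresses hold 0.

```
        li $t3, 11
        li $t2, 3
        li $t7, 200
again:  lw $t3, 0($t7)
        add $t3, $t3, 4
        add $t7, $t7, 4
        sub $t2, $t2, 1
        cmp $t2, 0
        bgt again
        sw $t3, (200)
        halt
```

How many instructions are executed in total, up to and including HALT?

$t3=11
$t2=3
$t7=200
$t3=M[200]=12
$t3=12+4=16
$t7=200+4=204
$t2=3-1=2
cmp $t2, 0  (cmp 2,0)
bgt again: taken
$t3=M[204]=5
$t3=5+4=9
$t7=204+4=208
$t2=2-1=1
cmp $t2, 0  (cmp 1,0)
bgt again: taken
$t3=M[208]=26
$t3=26+4=30
$t7=208+4=212
$t2=1-1=0
cmp $t2, 0  (cmp 0,0)
bgt again: not taken
sw $t3, (200) → M[200]=30
halt.
Total executed instructions: 23.

23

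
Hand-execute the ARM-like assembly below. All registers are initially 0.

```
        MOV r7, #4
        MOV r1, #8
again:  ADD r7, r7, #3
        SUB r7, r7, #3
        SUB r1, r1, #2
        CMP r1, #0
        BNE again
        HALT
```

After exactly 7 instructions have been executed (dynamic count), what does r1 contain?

6

MOV r7, #4 → r7=4
MOV r1, #8 → r1=8
ADD r7, r7, #3 → r7=4+3=7
SUB r7, r7, #3 → r7=7-3=4
SUB r1, r1, #2 → r1=8-2=6
CMP r1, #0  (cmp 6,0)
BNE again: taken
After step 7: r1 = 6.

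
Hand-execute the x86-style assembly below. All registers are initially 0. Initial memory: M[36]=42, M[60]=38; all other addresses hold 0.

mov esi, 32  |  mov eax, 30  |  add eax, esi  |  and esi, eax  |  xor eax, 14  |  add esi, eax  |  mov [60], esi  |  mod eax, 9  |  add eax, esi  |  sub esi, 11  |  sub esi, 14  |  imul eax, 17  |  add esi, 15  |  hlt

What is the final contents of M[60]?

esi=32
eax=30
eax=30+32=62
esi=32&62=32
eax=62^14=48
esi=32+48=80
mov [60], esi → M[60]=80
eax=48%9=3
eax=3+80=83
esi=80-11=69
esi=69-14=55
eax=83*17=1411
esi=55+15=70
halt.

80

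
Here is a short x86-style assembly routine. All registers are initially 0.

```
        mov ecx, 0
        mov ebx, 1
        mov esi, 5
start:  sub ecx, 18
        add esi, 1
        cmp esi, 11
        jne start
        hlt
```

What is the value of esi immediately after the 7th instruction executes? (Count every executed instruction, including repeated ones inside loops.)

after mov ecx, 0: ecx=0
after mov ebx, 1: ebx=1
after mov esi, 5: esi=5
after sub ecx, 18: ecx=0-18=-18
after add esi, 1: esi=5+1=6
cmp esi, 11  (cmp 6,11)
jne start: taken
After step 7: esi = 6.

6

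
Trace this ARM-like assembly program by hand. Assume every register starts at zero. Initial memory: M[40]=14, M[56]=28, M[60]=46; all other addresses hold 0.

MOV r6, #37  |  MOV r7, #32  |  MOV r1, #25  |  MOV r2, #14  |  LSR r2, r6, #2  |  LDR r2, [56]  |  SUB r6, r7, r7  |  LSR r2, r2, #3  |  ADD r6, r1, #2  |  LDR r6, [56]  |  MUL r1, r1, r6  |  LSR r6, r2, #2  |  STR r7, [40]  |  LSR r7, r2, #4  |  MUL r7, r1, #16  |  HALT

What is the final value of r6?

0

MOV r6, #37 → r6=37
MOV r7, #32 → r7=32
MOV r1, #25 → r1=25
MOV r2, #14 → r2=14
LSR r2, r6, #2 → r2=37>>2=9
LDR r2, [56] → r2=M[56]=28
SUB r6, r7, r7 → r6=32-32=0
LSR r2, r2, #3 → r2=28>>3=3
ADD r6, r1, #2 → r6=25+2=27
LDR r6, [56] → r6=M[56]=28
MUL r1, r1, r6 → r1=25*28=700
LSR r6, r2, #2 → r6=3>>2=0
STR r7, [40] → M[40]=32
LSR r7, r2, #4 → r7=3>>4=0
MUL r7, r1, #16 → r7=700*16=11200
halt.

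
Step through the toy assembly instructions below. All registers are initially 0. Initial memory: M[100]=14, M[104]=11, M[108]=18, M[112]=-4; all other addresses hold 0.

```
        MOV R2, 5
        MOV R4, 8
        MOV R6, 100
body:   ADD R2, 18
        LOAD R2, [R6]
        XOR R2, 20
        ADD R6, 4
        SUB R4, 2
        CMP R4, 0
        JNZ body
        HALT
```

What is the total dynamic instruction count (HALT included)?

MOV R2, 5 → R2=5
MOV R4, 8 → R4=8
MOV R6, 100 → R6=100
ADD R2, 18 → R2=5+18=23
LOAD R2, [R6] → R2=M[100]=14
XOR R2, 20 → R2=14^20=26
ADD R6, 4 → R6=100+4=104
SUB R4, 2 → R4=8-2=6
CMP R4, 0  (cmp 6,0)
JNZ body: taken
ADD R2, 18 → R2=26+18=44
LOAD R2, [R6] → R2=M[104]=11
XOR R2, 20 → R2=11^20=31
ADD R6, 4 → R6=104+4=108
SUB R4, 2 → R4=6-2=4
CMP R4, 0  (cmp 4,0)
JNZ body: taken
ADD R2, 18 → R2=31+18=49
LOAD R2, [R6] → R2=M[108]=18
XOR R2, 20 → R2=18^20=6
ADD R6, 4 → R6=108+4=112
SUB R4, 2 → R4=4-2=2
CMP R4, 0  (cmp 2,0)
JNZ body: taken
ADD R2, 18 → R2=6+18=24
LOAD R2, [R6] → R2=M[112]=-4
XOR R2, 20 → R2=(-4)^20=-24
ADD R6, 4 → R6=112+4=116
SUB R4, 2 → R4=2-2=0
CMP R4, 0  (cmp 0,0)
JNZ body: not taken
halt.
Total executed instructions: 32.

32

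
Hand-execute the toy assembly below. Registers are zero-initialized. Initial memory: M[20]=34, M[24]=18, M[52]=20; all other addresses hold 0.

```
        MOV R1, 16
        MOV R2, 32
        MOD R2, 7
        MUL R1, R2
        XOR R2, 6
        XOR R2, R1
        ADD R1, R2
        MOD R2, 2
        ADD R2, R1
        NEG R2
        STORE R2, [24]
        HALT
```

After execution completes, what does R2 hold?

-130

R1=16
R2=32
R2=32%7=4
R1=16*4=64
R2=4^6=2
R2=2^64=66
R1=64+66=130
R2=66%2=0
R2=0+130=130
R2=-(130)=-130
STORE R2, [24] → M[24]=-130
halt.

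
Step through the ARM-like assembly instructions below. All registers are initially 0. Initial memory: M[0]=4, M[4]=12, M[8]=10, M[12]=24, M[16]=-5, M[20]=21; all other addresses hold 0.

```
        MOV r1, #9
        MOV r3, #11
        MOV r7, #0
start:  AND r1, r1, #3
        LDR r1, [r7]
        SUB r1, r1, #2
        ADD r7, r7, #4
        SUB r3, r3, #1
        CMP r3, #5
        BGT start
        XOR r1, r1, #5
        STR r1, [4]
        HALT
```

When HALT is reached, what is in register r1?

22

r1=9
r3=11
r7=0
r1=9&3=1
r1=M[0]=4
r1=4-2=2
r7=0+4=4
r3=11-1=10
CMP r3, #5  (cmp 10,5)
BGT start: taken
r1=2&3=2
r1=M[4]=12
r1=12-2=10
r7=4+4=8
r3=10-1=9
CMP r3, #5  (cmp 9,5)
BGT start: taken
r1=10&3=2
r1=M[8]=10
r1=10-2=8
r7=8+4=12
r3=9-1=8
CMP r3, #5  (cmp 8,5)
BGT start: taken
r1=8&3=0
r1=M[12]=24
r1=24-2=22
r7=12+4=16
r3=8-1=7
CMP r3, #5  (cmp 7,5)
BGT start: taken
r1=22&3=2
r1=M[16]=-5
r1=(-5)-2=-7
r7=16+4=20
r3=7-1=6
CMP r3, #5  (cmp 6,5)
BGT start: taken
r1=(-7)&3=1
r1=M[20]=21
r1=21-2=19
r7=20+4=24
r3=6-1=5
CMP r3, #5  (cmp 5,5)
BGT start: not taken
r1=19^5=22
STR r1, [4] → M[4]=22
halt.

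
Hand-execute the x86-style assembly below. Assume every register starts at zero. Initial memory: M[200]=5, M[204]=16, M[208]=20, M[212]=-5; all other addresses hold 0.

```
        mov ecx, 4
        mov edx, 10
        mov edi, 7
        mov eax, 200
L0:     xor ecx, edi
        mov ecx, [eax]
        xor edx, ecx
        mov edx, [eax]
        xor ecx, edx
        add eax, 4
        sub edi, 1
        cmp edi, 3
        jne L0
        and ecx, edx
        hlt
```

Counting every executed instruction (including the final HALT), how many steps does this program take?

42

mov ecx, 4 → ecx=4
mov edx, 10 → edx=10
mov edi, 7 → edi=7
mov eax, 200 → eax=200
xor ecx, edi → ecx=4^7=3
mov ecx, [eax] → ecx=M[200]=5
xor edx, ecx → edx=10^5=15
mov edx, [eax] → edx=M[200]=5
xor ecx, edx → ecx=5^5=0
add eax, 4 → eax=200+4=204
sub edi, 1 → edi=7-1=6
cmp edi, 3  (cmp 6,3)
jne L0: taken
xor ecx, edi → ecx=0^6=6
mov ecx, [eax] → ecx=M[204]=16
xor edx, ecx → edx=5^16=21
mov edx, [eax] → edx=M[204]=16
xor ecx, edx → ecx=16^16=0
add eax, 4 → eax=204+4=208
sub edi, 1 → edi=6-1=5
cmp edi, 3  (cmp 5,3)
jne L0: taken
xor ecx, edi → ecx=0^5=5
mov ecx, [eax] → ecx=M[208]=20
xor edx, ecx → edx=16^20=4
mov edx, [eax] → edx=M[208]=20
xor ecx, edx → ecx=20^20=0
add eax, 4 → eax=208+4=212
sub edi, 1 → edi=5-1=4
cmp edi, 3  (cmp 4,3)
jne L0: taken
xor ecx, edi → ecx=0^4=4
mov ecx, [eax] → ecx=M[212]=-5
xor edx, ecx → edx=20^(-5)=-17
mov edx, [eax] → edx=M[212]=-5
xor ecx, edx → ecx=(-5)^(-5)=0
add eax, 4 → eax=212+4=216
sub edi, 1 → edi=4-1=3
cmp edi, 3  (cmp 3,3)
jne L0: not taken
and ecx, edx → ecx=0&(-5)=0
halt.
Total executed instructions: 42.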